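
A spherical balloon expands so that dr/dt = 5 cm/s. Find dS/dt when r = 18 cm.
720π cm²/s

S = 4πr²
dS/dt = dS/dr · dr/dt = 8πr · 5
At r = 18: dS/dt = 720π cm²/s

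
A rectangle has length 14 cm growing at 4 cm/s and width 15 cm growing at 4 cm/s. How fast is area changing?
116 cm²/s

A = lw
dA/dt = w·dl/dt + l·dw/dt = 15·4 + 14·4 = 116 cm²/s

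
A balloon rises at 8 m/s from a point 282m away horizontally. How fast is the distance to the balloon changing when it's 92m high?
368√21997/21997 ≈ 2.481 m/s

z² = 282² + y²
z = √(282² + 92²) = 2√21997
dz/dt = y/z · dy/dt = 92/(2√21997) · 8 = 368√21997/21997 ≈ 2.481 m/s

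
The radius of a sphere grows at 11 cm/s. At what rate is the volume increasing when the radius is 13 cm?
7436π cm³/s

V = (4/3)πr³
dV/dt = dV/dr · dr/dt = 4πr² · 11
At r = 13: dV/dt = 7436π cm³/s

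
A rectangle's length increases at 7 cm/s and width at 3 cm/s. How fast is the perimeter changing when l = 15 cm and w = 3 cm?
20 cm/s

P = 2(l + w)
dP/dt = 2(dl/dt + dw/dt) = 2(7 + 3) = 20 cm/s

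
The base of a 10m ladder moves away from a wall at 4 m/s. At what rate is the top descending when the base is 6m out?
3 m/s

x² + y² = 10²
2x·dx/dt + 2y·dy/dt = 0
dy/dt = -x/y · dx/dt = -6/8 · 4 = -3 m/s
The top is descending at 3 m/s.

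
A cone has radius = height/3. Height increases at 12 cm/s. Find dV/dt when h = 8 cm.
256π/3 cm³/s

V = (1/3)π(h/3)²h = πh³/27
dV/dt = πh²/9 · 12
At h = 8: dV/dt = 256π/3 cm³/s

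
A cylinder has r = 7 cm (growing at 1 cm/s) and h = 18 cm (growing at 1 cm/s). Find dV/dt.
301π cm³/s

V = πr²h
dV/dt = 2πrh·dr/dt + πr²·dh/dt
= 2π(7)(18)(1) + π(7)²(1)
= 301π cm³/s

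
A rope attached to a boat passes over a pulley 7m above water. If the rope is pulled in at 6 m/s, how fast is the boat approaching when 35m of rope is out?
5√6/2 ≈ 6.124 m/s

rope² = x² + 7²
x = √(35² - 7²) = 14√6
dx/dt = (rope/x) · d(rope)/dt = (35/(14√6)) · (-6) = -5√6/2 m/s
The boat approaches at 5√6/2 ≈ 6.124 m/s.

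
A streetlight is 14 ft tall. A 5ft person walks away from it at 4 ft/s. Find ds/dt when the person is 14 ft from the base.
20/9 ft/s

By similar triangles: 14/(x+s) = 5/s
Solving: s = 5x/9
ds/dt = 5/9 · dx/dt = 5/9 · 4 = 20/9 ft/s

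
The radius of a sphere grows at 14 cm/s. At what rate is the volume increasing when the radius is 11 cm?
6776π cm³/s

V = (4/3)πr³
dV/dt = dV/dr · dr/dt = 4πr² · 14
At r = 11: dV/dt = 6776π cm³/s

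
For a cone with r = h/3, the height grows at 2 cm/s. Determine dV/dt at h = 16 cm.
512π/9 cm³/s

V = (1/3)π(h/3)²h = πh³/27
dV/dt = πh²/9 · 2
At h = 16: dV/dt = 512π/9 cm³/s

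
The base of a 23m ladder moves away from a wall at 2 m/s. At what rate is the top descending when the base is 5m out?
5√14/42 ≈ 0.4454 m/s

x² + y² = 23²
2x·dx/dt + 2y·dy/dt = 0
dy/dt = -x/y · dx/dt = -5/(6√14) · 2 = -5√14/42 m/s
The top is descending at 5√14/42 ≈ 0.4454 m/s.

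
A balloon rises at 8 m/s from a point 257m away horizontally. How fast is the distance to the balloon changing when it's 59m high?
236√69530/34765 ≈ 1.79 m/s

z² = 257² + y²
z = √(257² + 59²) = √69530
dz/dt = y/z · dy/dt = 59/√69530 · 8 = 236√69530/34765 ≈ 1.79 m/s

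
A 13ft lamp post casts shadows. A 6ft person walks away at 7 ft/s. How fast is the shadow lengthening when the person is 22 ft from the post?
6 ft/s

By similar triangles: 13/(x+s) = 6/s
Solving: s = 6x/7
ds/dt = 6/7 · dx/dt = 6/7 · 7 = 6 ft/s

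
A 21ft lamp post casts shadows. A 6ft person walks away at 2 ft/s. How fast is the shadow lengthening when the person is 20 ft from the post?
4/5 ft/s

By similar triangles: 21/(x+s) = 6/s
Solving: s = 6x/15
ds/dt = 6/15 · dx/dt = 2/5 · 2 = 4/5 ft/s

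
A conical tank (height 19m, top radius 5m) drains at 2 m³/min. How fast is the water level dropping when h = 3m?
722/(225π) ≈ 1.021 m/min

r/h = 5/19, so r = (5/19)h
V = (1/3)πr²h = (1/3)π((5/19)h)²h = (25/1083)πh³
dV/dh = (25/361)πh²
dh/dt = (dV/dt)/(dV/dh) = -2/((25/361)π·3²) = -722/(225π) m/min
The level is dropping at 722/(225π) ≈ 1.021 m/min.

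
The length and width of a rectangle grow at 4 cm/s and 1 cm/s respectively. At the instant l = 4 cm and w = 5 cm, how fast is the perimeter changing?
10 cm/s

P = 2(l + w)
dP/dt = 2(dl/dt + dw/dt) = 2(4 + 1) = 10 cm/s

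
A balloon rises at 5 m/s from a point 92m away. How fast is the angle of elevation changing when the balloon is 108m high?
0.022854 rad/s

tan(θ) = y/92
sec²(θ) · dθ/dt = (1/92) · dy/dt
dθ/dt = cos²(θ)/92 · 5 = 92/(92² + 108²) · 5
dθ/dt = 0.022854 rad/s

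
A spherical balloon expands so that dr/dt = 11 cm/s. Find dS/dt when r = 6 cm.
528π cm²/s

S = 4πr²
dS/dt = dS/dr · dr/dt = 8πr · 11
At r = 6: dS/dt = 528π cm²/s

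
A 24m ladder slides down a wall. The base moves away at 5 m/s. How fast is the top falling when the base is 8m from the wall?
5√2/4 ≈ 1.768 m/s

x² + y² = 24²
2x·dx/dt + 2y·dy/dt = 0
dy/dt = -x/y · dx/dt = -8/(16√2) · 5 = -5√2/4 m/s
The top is descending at 5√2/4 ≈ 1.768 m/s.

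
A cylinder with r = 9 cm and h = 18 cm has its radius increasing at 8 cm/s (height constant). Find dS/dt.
576π cm²/s

S = 2πrh + 2πr² (lateral + bases)
dS/dt = (2πh + 4πr)·dr/dt = (2π·18 + 4π·9)·8
= 576π cm²/s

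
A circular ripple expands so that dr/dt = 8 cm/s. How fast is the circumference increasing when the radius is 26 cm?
16π cm/s

C = 2πr
dC/dt = 2π · dr/dt = 2π · 8 = 16π cm/s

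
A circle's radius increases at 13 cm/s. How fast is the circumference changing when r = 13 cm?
26π cm/s

C = 2πr
dC/dt = 2π · dr/dt = 2π · 13 = 26π cm/s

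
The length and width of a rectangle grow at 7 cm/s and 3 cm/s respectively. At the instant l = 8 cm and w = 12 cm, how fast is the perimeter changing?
20 cm/s

P = 2(l + w)
dP/dt = 2(dl/dt + dw/dt) = 2(7 + 3) = 20 cm/s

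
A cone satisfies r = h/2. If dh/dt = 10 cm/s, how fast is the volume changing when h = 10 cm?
250π cm³/s

V = (1/3)π(h/2)²h = πh³/12
dV/dt = πh²/4 · 10
At h = 10: dV/dt = 250π cm³/s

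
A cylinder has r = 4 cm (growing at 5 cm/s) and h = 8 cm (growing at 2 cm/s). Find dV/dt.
352π cm³/s

V = πr²h
dV/dt = 2πrh·dr/dt + πr²·dh/dt
= 2π(4)(8)(5) + π(4)²(2)
= 352π cm³/s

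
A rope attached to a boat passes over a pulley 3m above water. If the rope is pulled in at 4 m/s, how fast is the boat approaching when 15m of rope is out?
5√6/3 ≈ 4.082 m/s

rope² = x² + 3²
x = √(15² - 3²) = 6√6
dx/dt = (rope/x) · d(rope)/dt = (15/(6√6)) · (-4) = -5√6/3 m/s
The boat approaches at 5√6/3 ≈ 4.082 m/s.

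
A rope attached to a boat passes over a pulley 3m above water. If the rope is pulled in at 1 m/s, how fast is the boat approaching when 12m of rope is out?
4√15/15 ≈ 1.033 m/s

rope² = x² + 3²
x = √(12² - 3²) = 3√15
dx/dt = (rope/x) · d(rope)/dt = (12/(3√15)) · (-1) = -4√15/15 m/s
The boat approaches at 4√15/15 ≈ 1.033 m/s.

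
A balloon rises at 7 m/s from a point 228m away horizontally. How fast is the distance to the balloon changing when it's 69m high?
161√6305/6305 ≈ 2.028 m/s

z² = 228² + y²
z = √(228² + 69²) = 3√6305
dz/dt = y/z · dy/dt = 69/(3√6305) · 7 = 161√6305/6305 ≈ 2.028 m/s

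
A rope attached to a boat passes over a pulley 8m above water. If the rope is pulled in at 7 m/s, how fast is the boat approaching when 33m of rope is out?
231√41/205 ≈ 7.215 m/s

rope² = x² + 8²
x = √(33² - 8²) = 5√41
dx/dt = (rope/x) · d(rope)/dt = (33/(5√41)) · (-7) = -231√41/205 m/s
The boat approaches at 231√41/205 ≈ 7.215 m/s.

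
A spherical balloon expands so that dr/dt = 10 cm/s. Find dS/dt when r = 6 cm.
480π cm²/s

S = 4πr²
dS/dt = dS/dr · dr/dt = 8πr · 10
At r = 6: dS/dt = 480π cm²/s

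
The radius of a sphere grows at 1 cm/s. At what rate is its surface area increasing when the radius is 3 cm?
24π cm²/s

S = 4πr²
dS/dt = dS/dr · dr/dt = 8πr · 1
At r = 3: dS/dt = 24π cm²/s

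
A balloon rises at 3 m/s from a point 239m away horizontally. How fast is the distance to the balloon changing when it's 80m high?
240√63521/63521 ≈ 0.9523 m/s

z² = 239² + y²
z = √(239² + 80²) = √63521
dz/dt = y/z · dy/dt = 80/√63521 · 3 = 240√63521/63521 ≈ 0.9523 m/s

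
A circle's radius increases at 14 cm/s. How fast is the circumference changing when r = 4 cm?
28π cm/s

C = 2πr
dC/dt = 2π · dr/dt = 2π · 14 = 28π cm/s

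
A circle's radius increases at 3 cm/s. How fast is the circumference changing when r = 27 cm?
6π cm/s

C = 2πr
dC/dt = 2π · dr/dt = 2π · 3 = 6π cm/s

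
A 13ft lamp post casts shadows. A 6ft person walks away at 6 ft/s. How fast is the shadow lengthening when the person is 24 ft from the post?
36/7 ft/s

By similar triangles: 13/(x+s) = 6/s
Solving: s = 6x/7
ds/dt = 6/7 · dx/dt = 6/7 · 6 = 36/7 ft/s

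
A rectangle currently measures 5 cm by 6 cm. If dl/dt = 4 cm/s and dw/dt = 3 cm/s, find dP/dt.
14 cm/s

P = 2(l + w)
dP/dt = 2(dl/dt + dw/dt) = 2(4 + 3) = 14 cm/s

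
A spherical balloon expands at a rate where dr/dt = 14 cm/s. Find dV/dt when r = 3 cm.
504π cm³/s

V = (4/3)πr³
dV/dt = dV/dr · dr/dt = 4πr² · 14
At r = 3: dV/dt = 504π cm³/s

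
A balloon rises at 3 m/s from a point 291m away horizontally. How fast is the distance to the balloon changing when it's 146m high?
438√105997/105997 ≈ 1.345 m/s

z² = 291² + y²
z = √(291² + 146²) = √105997
dz/dt = y/z · dy/dt = 146/√105997 · 3 = 438√105997/105997 ≈ 1.345 m/s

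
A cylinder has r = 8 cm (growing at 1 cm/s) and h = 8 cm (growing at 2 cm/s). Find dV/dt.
256π cm³/s

V = πr²h
dV/dt = 2πrh·dr/dt + πr²·dh/dt
= 2π(8)(8)(1) + π(8)²(2)
= 256π cm³/s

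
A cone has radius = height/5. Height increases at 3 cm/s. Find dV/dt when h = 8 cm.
192π/25 cm³/s

V = (1/3)π(h/5)²h = πh³/75
dV/dt = πh²/25 · 3
At h = 8: dV/dt = 192π/25 cm³/s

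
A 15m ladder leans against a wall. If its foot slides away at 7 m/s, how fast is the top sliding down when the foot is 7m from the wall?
49√11/44 ≈ 3.694 m/s

x² + y² = 15²
2x·dx/dt + 2y·dy/dt = 0
dy/dt = -x/y · dx/dt = -7/(4√11) · 7 = -49√11/44 m/s
The top is descending at 49√11/44 ≈ 3.694 m/s.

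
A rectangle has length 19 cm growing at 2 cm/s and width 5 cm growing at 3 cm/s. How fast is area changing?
67 cm²/s

A = lw
dA/dt = w·dl/dt + l·dw/dt = 5·2 + 19·3 = 67 cm²/s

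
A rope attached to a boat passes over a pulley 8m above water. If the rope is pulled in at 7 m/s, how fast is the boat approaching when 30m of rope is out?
105√209/209 ≈ 7.263 m/s

rope² = x² + 8²
x = √(30² - 8²) = 2√209
dx/dt = (rope/x) · d(rope)/dt = (30/(2√209)) · (-7) = -105√209/209 m/s
The boat approaches at 105√209/209 ≈ 7.263 m/s.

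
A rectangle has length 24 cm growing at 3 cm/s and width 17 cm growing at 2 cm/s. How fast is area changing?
99 cm²/s

A = lw
dA/dt = w·dl/dt + l·dw/dt = 17·3 + 24·2 = 99 cm²/s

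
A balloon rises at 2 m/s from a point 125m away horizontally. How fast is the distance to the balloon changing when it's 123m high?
123√30754/15377 ≈ 1.403 m/s

z² = 125² + y²
z = √(125² + 123²) = √30754
dz/dt = y/z · dy/dt = 123/√30754 · 2 = 123√30754/15377 ≈ 1.403 m/s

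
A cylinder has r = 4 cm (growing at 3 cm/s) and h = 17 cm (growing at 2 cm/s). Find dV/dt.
440π cm³/s

V = πr²h
dV/dt = 2πrh·dr/dt + πr²·dh/dt
= 2π(4)(17)(3) + π(4)²(2)
= 440π cm³/s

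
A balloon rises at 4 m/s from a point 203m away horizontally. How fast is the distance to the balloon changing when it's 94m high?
376√50045/50045 ≈ 1.681 m/s

z² = 203² + y²
z = √(203² + 94²) = √50045
dz/dt = y/z · dy/dt = 94/√50045 · 4 = 376√50045/50045 ≈ 1.681 m/s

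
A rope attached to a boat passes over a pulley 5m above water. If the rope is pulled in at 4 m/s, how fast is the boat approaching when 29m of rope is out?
29√51/51 ≈ 4.061 m/s

rope² = x² + 5²
x = √(29² - 5²) = 4√51
dx/dt = (rope/x) · d(rope)/dt = (29/(4√51)) · (-4) = -29√51/51 m/s
The boat approaches at 29√51/51 ≈ 4.061 m/s.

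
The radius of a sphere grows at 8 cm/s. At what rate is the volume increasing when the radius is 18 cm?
10368π cm³/s

V = (4/3)πr³
dV/dt = dV/dr · dr/dt = 4πr² · 8
At r = 18: dV/dt = 10368π cm³/s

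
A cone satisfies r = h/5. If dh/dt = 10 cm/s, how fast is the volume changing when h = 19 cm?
722π/5 cm³/s

V = (1/3)π(h/5)²h = πh³/75
dV/dt = πh²/25 · 10
At h = 19: dV/dt = 722π/5 cm³/s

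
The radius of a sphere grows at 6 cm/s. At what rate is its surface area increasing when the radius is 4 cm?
192π cm²/s

S = 4πr²
dS/dt = dS/dr · dr/dt = 8πr · 6
At r = 4: dS/dt = 192π cm²/s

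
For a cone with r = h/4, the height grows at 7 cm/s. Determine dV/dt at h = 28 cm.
343π cm³/s

V = (1/3)π(h/4)²h = πh³/48
dV/dt = πh²/16 · 7
At h = 28: dV/dt = 343π cm³/s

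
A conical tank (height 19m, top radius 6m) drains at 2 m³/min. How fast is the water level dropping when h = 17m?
361/(5202π) ≈ 0.02209 m/min

r/h = 6/19, so r = (6/19)h
V = (1/3)πr²h = (1/3)π((6/19)h)²h = (12/361)πh³
dV/dh = (36/361)πh²
dh/dt = (dV/dt)/(dV/dh) = -2/((36/361)π·17²) = -361/(5202π) m/min
The level is dropping at 361/(5202π) ≈ 0.02209 m/min.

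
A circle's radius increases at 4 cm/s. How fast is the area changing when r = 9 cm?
72π cm²/s

A = πr²
dA/dt = 2πr · dr/dt = 2π(9)(4) = 72π cm²/s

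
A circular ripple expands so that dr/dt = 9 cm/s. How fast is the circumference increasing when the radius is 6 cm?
18π cm/s

C = 2πr
dC/dt = 2π · dr/dt = 2π · 9 = 18π cm/s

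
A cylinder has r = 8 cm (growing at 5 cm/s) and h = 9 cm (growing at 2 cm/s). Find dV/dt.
848π cm³/s

V = πr²h
dV/dt = 2πrh·dr/dt + πr²·dh/dt
= 2π(8)(9)(5) + π(8)²(2)
= 848π cm³/s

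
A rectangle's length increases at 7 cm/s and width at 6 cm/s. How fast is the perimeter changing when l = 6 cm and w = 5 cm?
26 cm/s

P = 2(l + w)
dP/dt = 2(dl/dt + dw/dt) = 2(7 + 6) = 26 cm/s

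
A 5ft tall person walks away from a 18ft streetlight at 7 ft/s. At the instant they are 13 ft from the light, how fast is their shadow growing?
35/13 ft/s

By similar triangles: 18/(x+s) = 5/s
Solving: s = 5x/13
ds/dt = 5/13 · dx/dt = 5/13 · 7 = 35/13 ft/s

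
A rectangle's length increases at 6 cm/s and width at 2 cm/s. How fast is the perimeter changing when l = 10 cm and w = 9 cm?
16 cm/s

P = 2(l + w)
dP/dt = 2(dl/dt + dw/dt) = 2(6 + 2) = 16 cm/s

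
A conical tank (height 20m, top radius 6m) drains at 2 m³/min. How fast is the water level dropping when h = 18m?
50/(729π) ≈ 0.02183 m/min

r/h = 6/20, so r = (3/10)h
V = (1/3)πr²h = (1/3)π((3/10)h)²h = (3/100)πh³
dV/dh = (9/100)πh²
dh/dt = (dV/dt)/(dV/dh) = -2/((9/100)π·18²) = -50/(729π) m/min
The level is dropping at 50/(729π) ≈ 0.02183 m/min.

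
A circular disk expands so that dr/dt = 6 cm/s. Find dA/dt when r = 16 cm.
192π cm²/s

A = πr²
dA/dt = 2πr · dr/dt = 2π(16)(6) = 192π cm²/s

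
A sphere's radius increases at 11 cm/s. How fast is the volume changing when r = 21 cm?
19404π cm³/s

V = (4/3)πr³
dV/dt = dV/dr · dr/dt = 4πr² · 11
At r = 21: dV/dt = 19404π cm³/s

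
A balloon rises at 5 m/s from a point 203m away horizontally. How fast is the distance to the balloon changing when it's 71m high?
71√74/370 ≈ 1.651 m/s

z² = 203² + y²
z = √(203² + 71²) = 25√74
dz/dt = y/z · dy/dt = 71/(25√74) · 5 = 71√74/370 ≈ 1.651 m/s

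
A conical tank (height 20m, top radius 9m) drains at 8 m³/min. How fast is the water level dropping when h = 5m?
128/(81π) ≈ 0.503 m/min

r/h = 9/20, so r = (9/20)h
V = (1/3)πr²h = (1/3)π((9/20)h)²h = (27/400)πh³
dV/dh = (81/400)πh²
dh/dt = (dV/dt)/(dV/dh) = -8/((81/400)π·5²) = -128/(81π) m/min
The level is dropping at 128/(81π) ≈ 0.503 m/min.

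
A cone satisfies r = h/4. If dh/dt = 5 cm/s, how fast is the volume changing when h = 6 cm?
45π/4 cm³/s

V = (1/3)π(h/4)²h = πh³/48
dV/dt = πh²/16 · 5
At h = 6: dV/dt = 45π/4 cm³/s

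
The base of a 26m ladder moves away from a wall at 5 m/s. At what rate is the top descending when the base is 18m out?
45√22/44 ≈ 4.797 m/s

x² + y² = 26²
2x·dx/dt + 2y·dy/dt = 0
dy/dt = -x/y · dx/dt = -18/(4√22) · 5 = -45√22/44 m/s
The top is descending at 45√22/44 ≈ 4.797 m/s.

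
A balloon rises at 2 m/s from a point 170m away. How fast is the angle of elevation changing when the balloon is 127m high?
0.007551 rad/s

tan(θ) = y/170
sec²(θ) · dθ/dt = (1/170) · dy/dt
dθ/dt = cos²(θ)/170 · 2 = 170/(170² + 127²) · 2
dθ/dt = 0.007551 rad/s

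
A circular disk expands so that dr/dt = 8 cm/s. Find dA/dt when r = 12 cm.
192π cm²/s

A = πr²
dA/dt = 2πr · dr/dt = 2π(12)(8) = 192π cm²/s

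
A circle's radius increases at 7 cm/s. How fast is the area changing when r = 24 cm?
336π cm²/s

A = πr²
dA/dt = 2πr · dr/dt = 2π(24)(7) = 336π cm²/s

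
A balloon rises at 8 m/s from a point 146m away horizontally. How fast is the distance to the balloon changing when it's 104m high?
416√8033/8033 ≈ 4.641 m/s

z² = 146² + y²
z = √(146² + 104²) = 2√8033
dz/dt = y/z · dy/dt = 104/(2√8033) · 8 = 416√8033/8033 ≈ 4.641 m/s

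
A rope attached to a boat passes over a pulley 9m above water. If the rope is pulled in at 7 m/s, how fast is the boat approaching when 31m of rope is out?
217√55/220 ≈ 7.315 m/s

rope² = x² + 9²
x = √(31² - 9²) = 4√55
dx/dt = (rope/x) · d(rope)/dt = (31/(4√55)) · (-7) = -217√55/220 m/s
The boat approaches at 217√55/220 ≈ 7.315 m/s.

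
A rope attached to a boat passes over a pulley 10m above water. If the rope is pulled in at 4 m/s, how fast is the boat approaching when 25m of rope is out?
20√21/21 ≈ 4.364 m/s

rope² = x² + 10²
x = √(25² - 10²) = 5√21
dx/dt = (rope/x) · d(rope)/dt = (25/(5√21)) · (-4) = -20√21/21 m/s
The boat approaches at 20√21/21 ≈ 4.364 m/s.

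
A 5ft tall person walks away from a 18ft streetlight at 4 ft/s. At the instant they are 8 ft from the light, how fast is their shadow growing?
20/13 ft/s

By similar triangles: 18/(x+s) = 5/s
Solving: s = 5x/13
ds/dt = 5/13 · dx/dt = 5/13 · 4 = 20/13 ft/s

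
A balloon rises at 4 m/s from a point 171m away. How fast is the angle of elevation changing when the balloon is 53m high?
0.021342 rad/s

tan(θ) = y/171
sec²(θ) · dθ/dt = (1/171) · dy/dt
dθ/dt = cos²(θ)/171 · 4 = 171/(171² + 53²) · 4
dθ/dt = 0.021342 rad/s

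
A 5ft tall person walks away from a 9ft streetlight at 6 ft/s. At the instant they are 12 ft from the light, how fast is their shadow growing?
15/2 ft/s

By similar triangles: 9/(x+s) = 5/s
Solving: s = 5x/4
ds/dt = 5/4 · dx/dt = 5/4 · 6 = 15/2 ft/s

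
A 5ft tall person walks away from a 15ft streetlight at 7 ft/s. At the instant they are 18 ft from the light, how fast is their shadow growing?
7/2 ft/s

By similar triangles: 15/(x+s) = 5/s
Solving: s = 5x/10
ds/dt = 5/10 · dx/dt = 1/2 · 7 = 7/2 ft/s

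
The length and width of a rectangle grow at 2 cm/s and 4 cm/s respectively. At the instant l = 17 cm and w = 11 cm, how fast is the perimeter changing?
12 cm/s

P = 2(l + w)
dP/dt = 2(dl/dt + dw/dt) = 2(2 + 4) = 12 cm/s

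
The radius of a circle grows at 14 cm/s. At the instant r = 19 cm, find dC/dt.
28π cm/s

C = 2πr
dC/dt = 2π · dr/dt = 2π · 14 = 28π cm/s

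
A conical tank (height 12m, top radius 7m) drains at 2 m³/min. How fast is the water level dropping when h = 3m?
32/(49π) ≈ 0.2079 m/min

r/h = 7/12, so r = (7/12)h
V = (1/3)πr²h = (1/3)π((7/12)h)²h = (49/432)πh³
dV/dh = (49/144)πh²
dh/dt = (dV/dt)/(dV/dh) = -2/((49/144)π·3²) = -32/(49π) m/min
The level is dropping at 32/(49π) ≈ 0.2079 m/min.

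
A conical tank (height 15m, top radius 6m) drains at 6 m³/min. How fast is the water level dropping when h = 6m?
25/(24π) ≈ 0.3316 m/min

r/h = 6/15, so r = (2/5)h
V = (1/3)πr²h = (1/3)π((2/5)h)²h = (4/75)πh³
dV/dh = (4/25)πh²
dh/dt = (dV/dt)/(dV/dh) = -6/((4/25)π·6²) = -25/(24π) m/min
The level is dropping at 25/(24π) ≈ 0.3316 m/min.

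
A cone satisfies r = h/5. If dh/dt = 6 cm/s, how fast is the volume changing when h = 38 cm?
8664π/25 cm³/s

V = (1/3)π(h/5)²h = πh³/75
dV/dt = πh²/25 · 6
At h = 38: dV/dt = 8664π/25 cm³/s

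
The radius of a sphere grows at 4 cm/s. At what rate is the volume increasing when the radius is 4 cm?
256π cm³/s

V = (4/3)πr³
dV/dt = dV/dr · dr/dt = 4πr² · 4
At r = 4: dV/dt = 256π cm³/s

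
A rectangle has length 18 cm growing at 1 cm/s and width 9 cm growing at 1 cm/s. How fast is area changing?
27 cm²/s

A = lw
dA/dt = w·dl/dt + l·dw/dt = 9·1 + 18·1 = 27 cm²/s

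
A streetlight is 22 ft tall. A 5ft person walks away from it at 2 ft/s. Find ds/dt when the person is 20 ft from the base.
10/17 ft/s

By similar triangles: 22/(x+s) = 5/s
Solving: s = 5x/17
ds/dt = 5/17 · dx/dt = 5/17 · 2 = 10/17 ft/s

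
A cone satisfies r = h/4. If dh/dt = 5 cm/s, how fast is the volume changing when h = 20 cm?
125π cm³/s

V = (1/3)π(h/4)²h = πh³/48
dV/dt = πh²/16 · 5
At h = 20: dV/dt = 125π cm³/s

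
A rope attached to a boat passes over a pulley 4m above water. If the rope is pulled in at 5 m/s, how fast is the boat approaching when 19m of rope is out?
19√345/69 ≈ 5.115 m/s

rope² = x² + 4²
x = √(19² - 4²) = √345
dx/dt = (rope/x) · d(rope)/dt = (19/√345) · (-5) = -19√345/69 m/s
The boat approaches at 19√345/69 ≈ 5.115 m/s.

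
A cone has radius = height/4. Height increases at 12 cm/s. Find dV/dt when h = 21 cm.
1323π/4 cm³/s

V = (1/3)π(h/4)²h = πh³/48
dV/dt = πh²/16 · 12
At h = 21: dV/dt = 1323π/4 cm³/s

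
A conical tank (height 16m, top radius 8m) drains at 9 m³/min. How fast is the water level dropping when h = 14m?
9/(49π) ≈ 0.05847 m/min

r/h = 8/16, so r = (1/2)h
V = (1/3)πr²h = (1/3)π((1/2)h)²h = (1/12)πh³
dV/dh = (1/4)πh²
dh/dt = (dV/dt)/(dV/dh) = -9/((1/4)π·14²) = -9/(49π) m/min
The level is dropping at 9/(49π) ≈ 0.05847 m/min.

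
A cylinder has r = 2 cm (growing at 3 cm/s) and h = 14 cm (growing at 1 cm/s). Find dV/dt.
172π cm³/s

V = πr²h
dV/dt = 2πrh·dr/dt + πr²·dh/dt
= 2π(2)(14)(3) + π(2)²(1)
= 172π cm³/s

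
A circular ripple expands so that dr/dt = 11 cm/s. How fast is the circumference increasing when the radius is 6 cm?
22π cm/s

C = 2πr
dC/dt = 2π · dr/dt = 2π · 11 = 22π cm/s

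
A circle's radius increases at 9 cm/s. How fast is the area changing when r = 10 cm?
180π cm²/s

A = πr²
dA/dt = 2πr · dr/dt = 2π(10)(9) = 180π cm²/s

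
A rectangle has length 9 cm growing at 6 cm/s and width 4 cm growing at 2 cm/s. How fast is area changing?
42 cm²/s

A = lw
dA/dt = w·dl/dt + l·dw/dt = 4·6 + 9·2 = 42 cm²/s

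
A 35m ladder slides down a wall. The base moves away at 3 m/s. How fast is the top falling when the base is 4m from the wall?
4√1209/403 ≈ 0.3451 m/s

x² + y² = 35²
2x·dx/dt + 2y·dy/dt = 0
dy/dt = -x/y · dx/dt = -4/√1209 · 3 = -4√1209/403 m/s
The top is descending at 4√1209/403 ≈ 0.3451 m/s.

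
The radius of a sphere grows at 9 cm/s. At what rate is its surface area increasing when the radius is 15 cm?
1080π cm²/s

S = 4πr²
dS/dt = dS/dr · dr/dt = 8πr · 9
At r = 15: dS/dt = 1080π cm²/s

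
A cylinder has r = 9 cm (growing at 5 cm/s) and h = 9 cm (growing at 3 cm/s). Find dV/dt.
1053π cm³/s

V = πr²h
dV/dt = 2πrh·dr/dt + πr²·dh/dt
= 2π(9)(9)(5) + π(9)²(3)
= 1053π cm³/s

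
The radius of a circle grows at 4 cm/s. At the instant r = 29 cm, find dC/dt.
8π cm/s

C = 2πr
dC/dt = 2π · dr/dt = 2π · 4 = 8π cm/s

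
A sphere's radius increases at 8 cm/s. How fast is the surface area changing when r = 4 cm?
256π cm²/s

S = 4πr²
dS/dt = dS/dr · dr/dt = 8πr · 8
At r = 4: dS/dt = 256π cm²/s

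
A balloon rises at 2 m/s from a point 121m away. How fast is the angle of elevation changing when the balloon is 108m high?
0.0092 rad/s

tan(θ) = y/121
sec²(θ) · dθ/dt = (1/121) · dy/dt
dθ/dt = cos²(θ)/121 · 2 = 121/(121² + 108²) · 2
dθ/dt = 0.0092 rad/s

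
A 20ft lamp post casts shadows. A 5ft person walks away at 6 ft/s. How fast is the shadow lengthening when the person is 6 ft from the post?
2 ft/s

By similar triangles: 20/(x+s) = 5/s
Solving: s = 5x/15
ds/dt = 5/15 · dx/dt = 1/3 · 6 = 2 ft/s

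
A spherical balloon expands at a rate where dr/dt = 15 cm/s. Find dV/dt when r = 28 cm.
47040π cm³/s

V = (4/3)πr³
dV/dt = dV/dr · dr/dt = 4πr² · 15
At r = 28: dV/dt = 47040π cm³/s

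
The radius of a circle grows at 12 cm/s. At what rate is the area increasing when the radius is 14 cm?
336π cm²/s

A = πr²
dA/dt = 2πr · dr/dt = 2π(14)(12) = 336π cm²/s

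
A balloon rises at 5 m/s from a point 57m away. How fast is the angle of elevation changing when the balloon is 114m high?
0.017544 rad/s

tan(θ) = y/57
sec²(θ) · dθ/dt = (1/57) · dy/dt
dθ/dt = cos²(θ)/57 · 5 = 57/(57² + 114²) · 5
dθ/dt = 0.017544 rad/s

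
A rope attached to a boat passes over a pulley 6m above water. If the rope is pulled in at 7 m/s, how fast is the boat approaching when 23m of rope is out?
161√493/493 ≈ 7.251 m/s

rope² = x² + 6²
x = √(23² - 6²) = √493
dx/dt = (rope/x) · d(rope)/dt = (23/√493) · (-7) = -161√493/493 m/s
The boat approaches at 161√493/493 ≈ 7.251 m/s.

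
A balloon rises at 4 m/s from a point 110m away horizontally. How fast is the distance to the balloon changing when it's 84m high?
168√4789/4789 ≈ 2.428 m/s

z² = 110² + y²
z = √(110² + 84²) = 2√4789
dz/dt = y/z · dy/dt = 84/(2√4789) · 4 = 168√4789/4789 ≈ 2.428 m/s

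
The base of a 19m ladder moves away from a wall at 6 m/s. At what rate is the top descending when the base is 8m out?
16√33/33 ≈ 2.785 m/s

x² + y² = 19²
2x·dx/dt + 2y·dy/dt = 0
dy/dt = -x/y · dx/dt = -8/(3√33) · 6 = -16√33/33 m/s
The top is descending at 16√33/33 ≈ 2.785 m/s.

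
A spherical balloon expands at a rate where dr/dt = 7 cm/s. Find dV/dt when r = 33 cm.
30492π cm³/s

V = (4/3)πr³
dV/dt = dV/dr · dr/dt = 4πr² · 7
At r = 33: dV/dt = 30492π cm³/s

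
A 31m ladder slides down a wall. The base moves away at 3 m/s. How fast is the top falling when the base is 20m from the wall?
20√561/187 ≈ 2.533 m/s

x² + y² = 31²
2x·dx/dt + 2y·dy/dt = 0
dy/dt = -x/y · dx/dt = -20/√561 · 3 = -20√561/187 m/s
The top is descending at 20√561/187 ≈ 2.533 m/s.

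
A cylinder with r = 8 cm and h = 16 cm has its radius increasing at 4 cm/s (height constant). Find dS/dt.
256π cm²/s

S = 2πrh + 2πr² (lateral + bases)
dS/dt = (2πh + 4πr)·dr/dt = (2π·16 + 4π·8)·4
= 256π cm²/s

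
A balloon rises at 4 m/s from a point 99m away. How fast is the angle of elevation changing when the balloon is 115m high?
0.017198 rad/s

tan(θ) = y/99
sec²(θ) · dθ/dt = (1/99) · dy/dt
dθ/dt = cos²(θ)/99 · 4 = 99/(99² + 115²) · 4
dθ/dt = 0.017198 rad/s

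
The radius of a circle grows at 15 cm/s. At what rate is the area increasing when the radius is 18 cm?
540π cm²/s

A = πr²
dA/dt = 2πr · dr/dt = 2π(18)(15) = 540π cm²/s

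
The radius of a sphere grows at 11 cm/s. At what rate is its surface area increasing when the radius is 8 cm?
704π cm²/s

S = 4πr²
dS/dt = dS/dr · dr/dt = 8πr · 11
At r = 8: dS/dt = 704π cm²/s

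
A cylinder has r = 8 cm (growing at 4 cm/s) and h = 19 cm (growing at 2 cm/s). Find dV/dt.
1344π cm³/s

V = πr²h
dV/dt = 2πrh·dr/dt + πr²·dh/dt
= 2π(8)(19)(4) + π(8)²(2)
= 1344π cm³/s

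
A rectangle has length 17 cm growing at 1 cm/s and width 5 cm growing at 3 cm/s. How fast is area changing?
56 cm²/s

A = lw
dA/dt = w·dl/dt + l·dw/dt = 5·1 + 17·3 = 56 cm²/s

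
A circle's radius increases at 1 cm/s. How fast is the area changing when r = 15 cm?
30π cm²/s

A = πr²
dA/dt = 2πr · dr/dt = 2π(15)(1) = 30π cm²/s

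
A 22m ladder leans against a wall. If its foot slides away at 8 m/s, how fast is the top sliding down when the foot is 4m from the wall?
16√13/39 ≈ 1.479 m/s

x² + y² = 22²
2x·dx/dt + 2y·dy/dt = 0
dy/dt = -x/y · dx/dt = -4/(6√13) · 8 = -16√13/39 m/s
The top is descending at 16√13/39 ≈ 1.479 m/s.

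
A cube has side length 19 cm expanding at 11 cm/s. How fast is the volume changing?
11913 cm³/s

V = s³
dV/dt = 3s² · ds/dt = 3·19²·11 = 11913 cm³/s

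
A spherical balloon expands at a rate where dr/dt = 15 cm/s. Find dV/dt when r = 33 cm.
65340π cm³/s

V = (4/3)πr³
dV/dt = dV/dr · dr/dt = 4πr² · 15
At r = 33: dV/dt = 65340π cm³/s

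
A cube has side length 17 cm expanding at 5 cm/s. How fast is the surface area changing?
1020 cm²/s

A = 6s²
dA/dt = 12s · ds/dt = 12·17·5 = 1020 cm²/s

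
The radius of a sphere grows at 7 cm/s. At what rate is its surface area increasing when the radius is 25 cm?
1400π cm²/s

S = 4πr²
dS/dt = dS/dr · dr/dt = 8πr · 7
At r = 25: dS/dt = 1400π cm²/s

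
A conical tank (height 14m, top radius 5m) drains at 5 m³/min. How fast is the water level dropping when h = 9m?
196/(405π) ≈ 0.154 m/min

r/h = 5/14, so r = (5/14)h
V = (1/3)πr²h = (1/3)π((5/14)h)²h = (25/588)πh³
dV/dh = (25/196)πh²
dh/dt = (dV/dt)/(dV/dh) = -5/((25/196)π·9²) = -196/(405π) m/min
The level is dropping at 196/(405π) ≈ 0.154 m/min.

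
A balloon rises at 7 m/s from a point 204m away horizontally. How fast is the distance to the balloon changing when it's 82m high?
287√12085/12085 ≈ 2.611 m/s

z² = 204² + y²
z = √(204² + 82²) = 2√12085
dz/dt = y/z · dy/dt = 82/(2√12085) · 7 = 287√12085/12085 ≈ 2.611 m/s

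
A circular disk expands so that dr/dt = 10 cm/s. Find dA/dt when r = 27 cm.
540π cm²/s

A = πr²
dA/dt = 2πr · dr/dt = 2π(27)(10) = 540π cm²/s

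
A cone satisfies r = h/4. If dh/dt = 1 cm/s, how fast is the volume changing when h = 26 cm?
169π/4 cm³/s

V = (1/3)π(h/4)²h = πh³/48
dV/dt = πh²/16 · 1
At h = 26: dV/dt = 169π/4 cm³/s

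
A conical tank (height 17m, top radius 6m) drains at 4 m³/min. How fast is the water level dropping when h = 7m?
289/(441π) ≈ 0.2086 m/min

r/h = 6/17, so r = (6/17)h
V = (1/3)πr²h = (1/3)π((6/17)h)²h = (12/289)πh³
dV/dh = (36/289)πh²
dh/dt = (dV/dt)/(dV/dh) = -4/((36/289)π·7²) = -289/(441π) m/min
The level is dropping at 289/(441π) ≈ 0.2086 m/min.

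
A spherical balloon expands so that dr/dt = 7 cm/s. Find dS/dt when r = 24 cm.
1344π cm²/s

S = 4πr²
dS/dt = dS/dr · dr/dt = 8πr · 7
At r = 24: dS/dt = 1344π cm²/s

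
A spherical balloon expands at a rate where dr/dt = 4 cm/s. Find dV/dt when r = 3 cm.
144π cm³/s

V = (4/3)πr³
dV/dt = dV/dr · dr/dt = 4πr² · 4
At r = 3: dV/dt = 144π cm³/s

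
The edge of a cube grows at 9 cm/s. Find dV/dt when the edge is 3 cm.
243 cm³/s

V = s³
dV/dt = 3s² · ds/dt = 3·3²·9 = 243 cm³/s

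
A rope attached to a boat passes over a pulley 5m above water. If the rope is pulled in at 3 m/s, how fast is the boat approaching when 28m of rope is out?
28√759/253 ≈ 3.049 m/s

rope² = x² + 5²
x = √(28² - 5²) = √759
dx/dt = (rope/x) · d(rope)/dt = (28/√759) · (-3) = -28√759/253 m/s
The boat approaches at 28√759/253 ≈ 3.049 m/s.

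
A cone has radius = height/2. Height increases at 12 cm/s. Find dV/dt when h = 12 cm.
432π cm³/s

V = (1/3)π(h/2)²h = πh³/12
dV/dt = πh²/4 · 12
At h = 12: dV/dt = 432π cm³/s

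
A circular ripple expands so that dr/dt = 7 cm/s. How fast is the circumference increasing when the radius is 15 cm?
14π cm/s

C = 2πr
dC/dt = 2π · dr/dt = 2π · 7 = 14π cm/s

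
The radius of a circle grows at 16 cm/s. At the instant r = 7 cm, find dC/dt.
32π cm/s

C = 2πr
dC/dt = 2π · dr/dt = 2π · 16 = 32π cm/s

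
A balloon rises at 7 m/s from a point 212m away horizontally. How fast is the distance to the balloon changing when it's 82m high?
287√12917/12917 ≈ 2.525 m/s

z² = 212² + y²
z = √(212² + 82²) = 2√12917
dz/dt = y/z · dy/dt = 82/(2√12917) · 7 = 287√12917/12917 ≈ 2.525 m/s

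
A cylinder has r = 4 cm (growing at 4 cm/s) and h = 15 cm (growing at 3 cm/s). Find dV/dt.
528π cm³/s

V = πr²h
dV/dt = 2πrh·dr/dt + πr²·dh/dt
= 2π(4)(15)(4) + π(4)²(3)
= 528π cm³/s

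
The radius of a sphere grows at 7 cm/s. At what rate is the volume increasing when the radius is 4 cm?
448π cm³/s

V = (4/3)πr³
dV/dt = dV/dr · dr/dt = 4πr² · 7
At r = 4: dV/dt = 448π cm³/s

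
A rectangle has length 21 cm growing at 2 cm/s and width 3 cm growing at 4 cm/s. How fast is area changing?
90 cm²/s

A = lw
dA/dt = w·dl/dt + l·dw/dt = 3·2 + 21·4 = 90 cm²/s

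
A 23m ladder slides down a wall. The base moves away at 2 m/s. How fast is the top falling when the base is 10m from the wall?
20√429/429 ≈ 0.9656 m/s

x² + y² = 23²
2x·dx/dt + 2y·dy/dt = 0
dy/dt = -x/y · dx/dt = -10/√429 · 2 = -20√429/429 m/s
The top is descending at 20√429/429 ≈ 0.9656 m/s.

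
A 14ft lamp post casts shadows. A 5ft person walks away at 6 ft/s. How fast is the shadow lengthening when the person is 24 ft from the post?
10/3 ft/s

By similar triangles: 14/(x+s) = 5/s
Solving: s = 5x/9
ds/dt = 5/9 · dx/dt = 5/9 · 6 = 10/3 ft/s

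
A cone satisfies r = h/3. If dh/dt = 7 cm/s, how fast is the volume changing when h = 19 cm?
2527π/9 cm³/s

V = (1/3)π(h/3)²h = πh³/27
dV/dt = πh²/9 · 7
At h = 19: dV/dt = 2527π/9 cm³/s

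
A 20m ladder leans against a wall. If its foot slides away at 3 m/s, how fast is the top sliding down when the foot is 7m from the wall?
7√39/39 ≈ 1.121 m/s

x² + y² = 20²
2x·dx/dt + 2y·dy/dt = 0
dy/dt = -x/y · dx/dt = -7/(3√39) · 3 = -7√39/39 m/s
The top is descending at 7√39/39 ≈ 1.121 m/s.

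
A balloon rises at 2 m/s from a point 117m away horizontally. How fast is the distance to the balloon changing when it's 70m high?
140√18589/18589 ≈ 1.027 m/s

z² = 117² + y²
z = √(117² + 70²) = √18589
dz/dt = y/z · dy/dt = 70/√18589 · 2 = 140√18589/18589 ≈ 1.027 m/s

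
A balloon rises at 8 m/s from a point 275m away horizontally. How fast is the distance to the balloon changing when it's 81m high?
324√82186/41093 ≈ 2.26 m/s

z² = 275² + y²
z = √(275² + 81²) = √82186
dz/dt = y/z · dy/dt = 81/√82186 · 8 = 324√82186/41093 ≈ 2.26 m/s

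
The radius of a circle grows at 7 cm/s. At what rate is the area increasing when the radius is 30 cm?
420π cm²/s

A = πr²
dA/dt = 2πr · dr/dt = 2π(30)(7) = 420π cm²/s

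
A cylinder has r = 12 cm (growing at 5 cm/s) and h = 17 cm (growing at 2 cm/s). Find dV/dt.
2328π cm³/s

V = πr²h
dV/dt = 2πrh·dr/dt + πr²·dh/dt
= 2π(12)(17)(5) + π(12)²(2)
= 2328π cm³/s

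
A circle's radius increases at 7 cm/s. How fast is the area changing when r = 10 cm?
140π cm²/s

A = πr²
dA/dt = 2πr · dr/dt = 2π(10)(7) = 140π cm²/s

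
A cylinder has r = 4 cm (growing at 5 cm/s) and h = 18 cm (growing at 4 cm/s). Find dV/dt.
784π cm³/s

V = πr²h
dV/dt = 2πrh·dr/dt + πr²·dh/dt
= 2π(4)(18)(5) + π(4)²(4)
= 784π cm³/s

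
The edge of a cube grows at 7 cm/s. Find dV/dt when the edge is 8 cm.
1344 cm³/s

V = s³
dV/dt = 3s² · ds/dt = 3·8²·7 = 1344 cm³/s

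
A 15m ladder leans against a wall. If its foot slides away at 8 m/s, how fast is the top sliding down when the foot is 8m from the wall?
64√161/161 ≈ 5.044 m/s

x² + y² = 15²
2x·dx/dt + 2y·dy/dt = 0
dy/dt = -x/y · dx/dt = -8/√161 · 8 = -64√161/161 m/s
The top is descending at 64√161/161 ≈ 5.044 m/s.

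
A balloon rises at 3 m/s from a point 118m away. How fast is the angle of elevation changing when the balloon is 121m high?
0.012393 rad/s

tan(θ) = y/118
sec²(θ) · dθ/dt = (1/118) · dy/dt
dθ/dt = cos²(θ)/118 · 3 = 118/(118² + 121²) · 3
dθ/dt = 0.012393 rad/s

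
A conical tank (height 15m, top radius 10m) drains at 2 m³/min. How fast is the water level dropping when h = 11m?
9/(242π) ≈ 0.01184 m/min

r/h = 10/15, so r = (2/3)h
V = (1/3)πr²h = (1/3)π((2/3)h)²h = (4/27)πh³
dV/dh = (4/9)πh²
dh/dt = (dV/dt)/(dV/dh) = -2/((4/9)π·11²) = -9/(242π) m/min
The level is dropping at 9/(242π) ≈ 0.01184 m/min.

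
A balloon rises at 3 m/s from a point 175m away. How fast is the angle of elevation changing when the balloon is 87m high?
0.013746 rad/s

tan(θ) = y/175
sec²(θ) · dθ/dt = (1/175) · dy/dt
dθ/dt = cos²(θ)/175 · 3 = 175/(175² + 87²) · 3
dθ/dt = 0.013746 rad/s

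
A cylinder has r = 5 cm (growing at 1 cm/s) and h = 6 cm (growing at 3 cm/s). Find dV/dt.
135π cm³/s

V = πr²h
dV/dt = 2πrh·dr/dt + πr²·dh/dt
= 2π(5)(6)(1) + π(5)²(3)
= 135π cm³/s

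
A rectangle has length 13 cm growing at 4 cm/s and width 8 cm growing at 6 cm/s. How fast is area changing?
110 cm²/s

A = lw
dA/dt = w·dl/dt + l·dw/dt = 8·4 + 13·6 = 110 cm²/s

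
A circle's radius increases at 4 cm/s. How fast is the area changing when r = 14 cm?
112π cm²/s

A = πr²
dA/dt = 2πr · dr/dt = 2π(14)(4) = 112π cm²/s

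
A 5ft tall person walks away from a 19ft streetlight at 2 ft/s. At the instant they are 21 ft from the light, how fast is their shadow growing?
5/7 ft/s

By similar triangles: 19/(x+s) = 5/s
Solving: s = 5x/14
ds/dt = 5/14 · dx/dt = 5/14 · 2 = 5/7 ft/s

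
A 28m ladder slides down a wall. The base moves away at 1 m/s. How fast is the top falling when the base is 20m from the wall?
5√6/12 ≈ 1.021 m/s

x² + y² = 28²
2x·dx/dt + 2y·dy/dt = 0
dy/dt = -x/y · dx/dt = -20/(8√6) · 1 = -5√6/12 m/s
The top is descending at 5√6/12 ≈ 1.021 m/s.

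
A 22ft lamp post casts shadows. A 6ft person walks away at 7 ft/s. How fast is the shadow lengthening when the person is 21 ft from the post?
21/8 ft/s

By similar triangles: 22/(x+s) = 6/s
Solving: s = 6x/16
ds/dt = 6/16 · dx/dt = 3/8 · 7 = 21/8 ft/s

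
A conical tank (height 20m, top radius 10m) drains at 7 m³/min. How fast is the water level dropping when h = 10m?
7/(25π) ≈ 0.08913 m/min

r/h = 10/20, so r = (1/2)h
V = (1/3)πr²h = (1/3)π((1/2)h)²h = (1/12)πh³
dV/dh = (1/4)πh²
dh/dt = (dV/dt)/(dV/dh) = -7/((1/4)π·10²) = -7/(25π) m/min
The level is dropping at 7/(25π) ≈ 0.08913 m/min.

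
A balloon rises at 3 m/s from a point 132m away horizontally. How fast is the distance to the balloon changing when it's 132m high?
3√2/2 ≈ 2.121 m/s

z² = 132² + y²
z = √(132² + 132²) = 132√2
dz/dt = y/z · dy/dt = 132/(132√2) · 3 = 3√2/2 ≈ 2.121 m/s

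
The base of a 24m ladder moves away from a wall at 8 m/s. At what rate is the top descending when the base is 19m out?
152√215/215 ≈ 10.37 m/s

x² + y² = 24²
2x·dx/dt + 2y·dy/dt = 0
dy/dt = -x/y · dx/dt = -19/√215 · 8 = -152√215/215 m/s
The top is descending at 152√215/215 ≈ 10.37 m/s.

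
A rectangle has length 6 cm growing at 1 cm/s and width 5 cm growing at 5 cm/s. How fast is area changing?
35 cm²/s

A = lw
dA/dt = w·dl/dt + l·dw/dt = 5·1 + 6·5 = 35 cm²/s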